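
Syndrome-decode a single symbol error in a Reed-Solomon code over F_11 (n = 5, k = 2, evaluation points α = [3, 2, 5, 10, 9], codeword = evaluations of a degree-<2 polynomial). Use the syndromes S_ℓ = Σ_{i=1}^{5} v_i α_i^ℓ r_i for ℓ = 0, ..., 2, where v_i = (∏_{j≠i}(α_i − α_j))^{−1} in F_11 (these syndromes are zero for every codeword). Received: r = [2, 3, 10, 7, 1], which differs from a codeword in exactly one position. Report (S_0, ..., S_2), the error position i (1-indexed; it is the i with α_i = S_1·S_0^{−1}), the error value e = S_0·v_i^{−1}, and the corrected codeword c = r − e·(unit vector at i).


S = (1, 3, 9), error at position 1, error magnitude e = 4, c = [9, 3, 10, 7, 1].

Step 1: column multipliers v_i = (∏_{j≠i}(α_i − α_j))^{−1} mod 11.
  i = 1 (α = 3): (3−2)(3−5)(3−10)(3−9) = 1·(−2)·(−7)·(−6) = −84 ≡ 4, so v_1 = 4^{−1} = 3 (mod 11).
  i = 2 (α = 2): (2−3)(2−5)(2−10)(2−9) = (−1)·(−3)·(−8)·(−7) = 168 ≡ 3, so v_2 = 3^{−1} = 4 (mod 11).
  i = 3 (α = 5): (5−3)(5−2)(5−10)(5−9) = 2·3·(−5)·(−4) = 120 ≡ 10, so v_3 = 10^{−1} = 10 (mod 11).
  i = 4 (α = 10): (10−3)(10−2)(10−5)(10−9) = 7·8·5·1 = 280 ≡ 5, so v_4 = 5^{−1} = 9 (mod 11).
  i = 5 (α = 9): (9−3)(9−2)(9−5)(9−10) = 6·7·4·(−1) = −168 ≡ 8, so v_5 = 8^{−1} = 7 (mod 11).
  v = [3, 4, 10, 9, 7].
Step 2: syndromes of r = [2, 3, 10, 7, 1] (all sums mod 11).
  S_0 = Σ v_i r_i = 3·2 + 4·3 + 10·10 + 9·7 + 7·1 = 188 ≡ 1.
  S_1 = Σ v_i α_i r_i = 3·3·2 + 4·2·3 + 10·5·10 + 9·10·7 + 7·9·1 = 1235 ≡ 3.
  α_i^2 mod 11 = [9, 4, 3, 1, 4].
  S_2 = Σ v_i α_i^2 r_i = 3·9·2 + 4·4·3 + 10·3·10 + 9·1·7 + 7·4·1 = 493 ≡ 9.
  S = (1, 3, 9) ≠ 0, so r is not a codeword (an error is present).
Step 3: locate the error. For a single error e at position i, S_ℓ = v_i·e·α_i^ℓ, so α_err = S_1/S_0.
  S_0^{−1} = 1^{−1} = 1 (mod 11), so α_err = 3·1 = 3 ≡ 3 = α_1. Error position i = 1.
  Consistency check: S_2/S_1 = 9·4 = 36 ≡ 3 = α_err ✓ (single-error assumption holds).
Step 4: error magnitude e = S_0/v_1 = S_0·∏_{j≠1}(α_1 − α_j) = 1·4 = 4 ≡ 4 (mod 11).
Step 5: correct position 1: c_1 = r_1 − e = 2 − 4 ≡ 9 (mod 11). Hence c = [9, 3, 10, 7, 1].
  Check: interpolating c through the α_i gives m(x) = 2 + 6·x (degree < 2) with m(α_i) = c_i for every i, so c is indeed a codeword.


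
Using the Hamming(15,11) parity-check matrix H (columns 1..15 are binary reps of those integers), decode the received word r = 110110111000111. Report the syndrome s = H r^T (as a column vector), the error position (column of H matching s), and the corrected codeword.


s = (1, 0, 0, 0)^T, error position = 8, corrected codeword c = 110110101000111

Compute s = H r^T mod 2 one row at a time:
  s_1 = 1 + 1 + 0 + 0 + 0 + 1 + 1 + 1 = 5 ≡ 1 (mod 2).
  s_2 = 1 + 1 + 0 + 1 + 0 + 1 + 1 + 1 = 6 ≡ 0 (mod 2).
  s_3 = 1 + 0 + 0 + 1 + 0 + 0 + 1 + 1 = 4 ≡ 0 (mod 2).
  s_4 = 1 + 0 + 1 + 1 + 1 + 0 + 1 + 1 = 6 ≡ 0 (mod 2).
s = (1, 0, 0, 0)^T — this equals column 8 of H (binary 1000), so error is at position 8.
Correct: flip bit 8 of r = 110110111000111 to get c = 110110101000111.


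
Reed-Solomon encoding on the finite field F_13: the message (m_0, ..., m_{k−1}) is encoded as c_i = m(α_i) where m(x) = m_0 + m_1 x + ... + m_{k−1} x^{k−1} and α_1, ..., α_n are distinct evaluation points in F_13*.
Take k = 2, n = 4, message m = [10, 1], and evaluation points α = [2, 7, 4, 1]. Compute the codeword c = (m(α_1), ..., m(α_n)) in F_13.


c = [12, 4, 1, 11]

Message polynomial: m(x) = 10 + 1·x (mod 13).
For each evaluation point α_i, compute m(α_i) mod 13:
  α_1 = 2: Horner steps 1 → 12, so m(2) = 12.
  α_2 = 7: Horner steps 1 → 4, so m(7) = 4.
  α_3 = 4: Horner steps 1 → 1, so m(4) = 1.
  α_4 = 1: Horner steps 1 → 11, so m(1) = 11.
Codeword c = [12, 4, 1, 11] ∈ F_13^4.


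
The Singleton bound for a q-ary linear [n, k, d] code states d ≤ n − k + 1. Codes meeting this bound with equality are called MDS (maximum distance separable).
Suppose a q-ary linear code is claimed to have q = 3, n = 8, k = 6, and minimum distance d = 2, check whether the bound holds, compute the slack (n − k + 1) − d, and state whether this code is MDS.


Singleton RHS = n − k + 1 = 3, slack = 1, bound satisfied, not MDS.

Singleton bound: d ≤ n − k + 1.
Here n = 8, k = 6, so n − k + 1 = 3.
Given d = 2, check d ≤ 3: YES.
Slack = (n − k + 1) − d = 1.
The code is NOT MDS (slack = 1 > 0).
Description: the claimed parameters are [8, 6, 2]_3; such a code would be non-MDS.


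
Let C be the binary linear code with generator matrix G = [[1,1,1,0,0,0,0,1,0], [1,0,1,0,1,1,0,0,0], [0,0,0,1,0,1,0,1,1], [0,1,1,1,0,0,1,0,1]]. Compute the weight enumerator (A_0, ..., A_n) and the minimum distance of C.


Weight distribution: A_0 = 1, A_3 = 2, A_4 = 5, A_5 = 4, A_6 = 2, A_7 = 2. Minimum distance d = 3.

Enumerate all 2^4 = 16 messages m ∈ F_2^4.
For each, compute codeword c = mG in F_2^9, then tally its weight.
  m = 0000 → c = 000000000, weight = 0.
  m = 1000 → c = 111000010, weight = 4.
  m = 0100 → c = 101011000, weight = 4.
  m = 1100 → c = 010011010, weight = 4.
  m = 0010 → c = 000101011, weight = 4.
  m = 1010 → c = 111101001, weight = 6.
  m = 0110 → c = 101110011, weight = 6.
  m = 1110 → c = 010110001, weight = 4.
  m = 0001 → c = 011100101, weight = 5.
  m = 1001 → c = 100100111, weight = 5.
  m = 0101 → c = 110111101, weight = 7.
  m = 1101 → c = 001111111, weight = 7.
  m = 0011 → c = 011001110, weight = 5.
  m = 1011 → c = 100001100, weight = 3.
  m = 0111 → c = 110010110, weight = 5.
  m = 1111 → c = 001010100, weight = 3.
Tally weights:
  weight 0: 1 codewords.
  weight 3: 2 codewords.
  weight 4: 5 codewords.
  weight 5: 4 codewords.
  weight 6: 2 codewords.
  weight 7: 2 codewords.
Minimum distance d = smallest w > 0 with A_w > 0 = 3.
Sanity: Σ A_w = 16 = 2^4 = 16 ✓.


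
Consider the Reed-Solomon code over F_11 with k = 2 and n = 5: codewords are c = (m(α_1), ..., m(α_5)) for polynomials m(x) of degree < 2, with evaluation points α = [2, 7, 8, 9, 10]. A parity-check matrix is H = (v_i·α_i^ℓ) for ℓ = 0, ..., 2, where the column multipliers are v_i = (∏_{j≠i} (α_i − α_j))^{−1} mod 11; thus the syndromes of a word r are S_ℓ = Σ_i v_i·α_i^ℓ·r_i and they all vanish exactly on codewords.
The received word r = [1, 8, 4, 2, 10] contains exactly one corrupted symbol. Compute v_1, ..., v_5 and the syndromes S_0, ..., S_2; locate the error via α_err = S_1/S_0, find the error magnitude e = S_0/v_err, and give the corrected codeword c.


S = (10, 3, 2), error at position 3, error magnitude e = 10, c = [1, 8, 5, 2, 10].

Step 1: column multipliers v_i = (∏_{j≠i}(α_i − α_j))^{−1} mod 11.
  i = 1 (α = 2): (2−7)(2−8)(2−9)(2−10) = (−5)·(−6)·(−7)·(−8) = 1680 ≡ 8, so v_1 = 8^{−1} = 7 (mod 11).
  i = 2 (α = 7): (7−2)(7−8)(7−9)(7−10) = 5·(−1)·(−2)·(−3) = −30 ≡ 3, so v_2 = 3^{−1} = 4 (mod 11).
  i = 3 (α = 8): (8−2)(8−7)(8−9)(8−10) = 6·1·(−1)·(−2) = 12 ≡ 1, so v_3 = 1^{−1} = 1 (mod 11).
  i = 4 (α = 9): (9−2)(9−7)(9−8)(9−10) = 7·2·1·(−1) = −14 ≡ 8, so v_4 = 8^{−1} = 7 (mod 11).
  i = 5 (α = 10): (10−2)(10−7)(10−8)(10−9) = 8·3·2·1 = 48 ≡ 4, so v_5 = 4^{−1} = 3 (mod 11).
  v = [7, 4, 1, 7, 3].
Step 2: syndromes of r = [1, 8, 4, 2, 10] (all sums mod 11).
  S_0 = Σ v_i r_i = 7·1 + 4·8 + 1·4 + 7·2 + 3·10 = 87 ≡ 10.
  S_1 = Σ v_i α_i r_i = 7·2·1 + 4·7·8 + 1·8·4 + 7·9·2 + 3·10·10 = 696 ≡ 3.
  α_i^2 mod 11 = [4, 5, 9, 4, 1].
  S_2 = Σ v_i α_i^2 r_i = 7·4·1 + 4·5·8 + 1·9·4 + 7·4·2 + 3·1·10 = 310 ≡ 2.
  S = (10, 3, 2) ≠ 0, so r is not a codeword (an error is present).
Step 3: locate the error. For a single error e at position i, S_ℓ = v_i·e·α_i^ℓ, so α_err = S_1/S_0.
  S_0^{−1} = 10^{−1} = 10 (mod 11), so α_err = 3·10 = 30 ≡ 8 = α_3. Error position i = 3.
  Consistency check: S_2/S_1 = 2·4 = 8 ≡ 8 = α_err ✓ (single-error assumption holds).
Step 4: error magnitude e = S_0/v_3 = S_0·∏_{j≠3}(α_3 − α_j) = 10·1 = 10 ≡ 10 (mod 11).
Step 5: correct position 3: c_3 = r_3 − e = 4 − 10 ≡ 5 (mod 11). Hence c = [1, 8, 5, 2, 10].
  Check: interpolating c through the α_i gives m(x) = 7 + 8·x (degree < 2) with m(α_i) = c_i for every i, so c is indeed a codeword.


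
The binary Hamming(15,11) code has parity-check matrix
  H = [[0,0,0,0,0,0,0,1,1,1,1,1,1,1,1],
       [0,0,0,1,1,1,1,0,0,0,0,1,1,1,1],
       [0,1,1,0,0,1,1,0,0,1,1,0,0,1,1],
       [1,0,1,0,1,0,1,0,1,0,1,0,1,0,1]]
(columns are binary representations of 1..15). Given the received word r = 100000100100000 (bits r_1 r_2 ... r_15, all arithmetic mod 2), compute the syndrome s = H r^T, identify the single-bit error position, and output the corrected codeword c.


s = (1, 1, 0, 0)^T, error position = 12, corrected codeword c = 100000100101000

Compute s = H r^T mod 2 one row at a time:
  s_1 = 0 + 0 + 1 + 0 + 0 + 0 + 0 + 0 = 1 ≡ 1 (mod 2).
  s_2 = 0 + 0 + 0 + 1 + 0 + 0 + 0 + 0 = 1 ≡ 1 (mod 2).
  s_3 = 0 + 0 + 0 + 1 + 1 + 0 + 0 + 0 = 2 ≡ 0 (mod 2).
  s_4 = 1 + 0 + 0 + 1 + 0 + 0 + 0 + 0 = 2 ≡ 0 (mod 2).
s = (1, 1, 0, 0)^T — this equals column 12 of H (binary 1100), so error is at position 12.
Correct: flip bit 12 of r = 100000100100000 to get c = 100000100101000.


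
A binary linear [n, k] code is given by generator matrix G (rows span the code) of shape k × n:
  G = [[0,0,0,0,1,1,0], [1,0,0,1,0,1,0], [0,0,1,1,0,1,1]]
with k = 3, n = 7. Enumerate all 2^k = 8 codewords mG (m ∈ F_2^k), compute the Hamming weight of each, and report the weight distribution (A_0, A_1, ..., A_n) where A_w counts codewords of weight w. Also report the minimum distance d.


Weight distribution: A_0 = 1, A_2 = 1, A_3 = 3, A_4 = 2, A_5 = 1. Minimum distance d = 2.

Enumerate all 2^3 = 8 messages m ∈ F_2^3.
For each, compute codeword c = mG in F_2^7, then tally its weight.
  m = 000 → c = 0000000, weight = 0.
  m = 100 → c = 0000110, weight = 2.
  m = 010 → c = 1001010, weight = 3.
  m = 110 → c = 1001100, weight = 3.
  m = 001 → c = 0011011, weight = 4.
  m = 101 → c = 0011101, weight = 4.
  m = 011 → c = 1010001, weight = 3.
  m = 111 → c = 1010111, weight = 5.
Tally weights:
  weight 0: 1 codewords.
  weight 2: 1 codewords.
  weight 3: 3 codewords.
  weight 4: 2 codewords.
  weight 5: 1 codewords.
Minimum distance d = smallest w > 0 with A_w > 0 = 2.
Sanity: Σ A_w = 8 = 2^3 = 8 ✓.


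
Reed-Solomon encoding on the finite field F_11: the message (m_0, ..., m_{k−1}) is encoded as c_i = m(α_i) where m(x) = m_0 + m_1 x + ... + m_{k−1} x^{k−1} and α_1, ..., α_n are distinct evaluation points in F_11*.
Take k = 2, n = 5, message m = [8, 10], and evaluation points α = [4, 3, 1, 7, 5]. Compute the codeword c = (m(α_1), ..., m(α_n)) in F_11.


c = [4, 5, 7, 1, 3]

Message polynomial: m(x) = 8 + 10·x (mod 11).
For each evaluation point α_i, compute m(α_i) mod 11:
  α_1 = 4: Horner steps 10 → 4, so m(4) = 4.
  α_2 = 3: Horner steps 10 → 5, so m(3) = 5.
  α_3 = 1: Horner steps 10 → 7, so m(1) = 7.
  α_4 = 7: Horner steps 10 → 1, so m(7) = 1.
  α_5 = 5: Horner steps 10 → 3, so m(5) = 3.
Codeword c = [4, 5, 7, 1, 3] ∈ F_11^5.


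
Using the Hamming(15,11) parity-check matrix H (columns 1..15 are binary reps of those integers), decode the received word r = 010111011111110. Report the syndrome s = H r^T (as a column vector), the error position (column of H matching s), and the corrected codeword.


s = (1, 0, 1, 0)^T, error position = 10, corrected codeword c = 010111011011110

Compute s = H r^T mod 2 one row at a time:
  s_1 = 1 + 1 + 1 + 1 + 1 + 1 + 1 + 0 = 7 ≡ 1 (mod 2).
  s_2 = 1 + 1 + 1 + 0 + 1 + 1 + 1 + 0 = 6 ≡ 0 (mod 2).
  s_3 = 1 + 0 + 1 + 0 + 1 + 1 + 1 + 0 = 5 ≡ 1 (mod 2).
  s_4 = 0 + 0 + 1 + 0 + 1 + 1 + 1 + 0 = 4 ≡ 0 (mod 2).
s = (1, 0, 1, 0)^T — this equals column 10 of H (binary 1010), so error is at position 10.
Correct: flip bit 10 of r = 010111011111110 to get c = 010111011011110.


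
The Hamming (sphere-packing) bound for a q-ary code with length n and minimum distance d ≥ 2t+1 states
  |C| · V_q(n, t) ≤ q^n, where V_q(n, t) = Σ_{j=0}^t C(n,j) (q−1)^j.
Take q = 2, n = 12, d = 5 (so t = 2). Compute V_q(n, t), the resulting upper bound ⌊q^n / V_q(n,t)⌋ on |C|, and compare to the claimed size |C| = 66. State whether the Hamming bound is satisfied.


V_q(n, t) = 79, q^n = 4096, Hamming bound = 51, |C| = 66 > bound (violated).

Step 1: Compute V_q(n, t) = Σ_{j=0}^2 C(n, j) (q−1)^j.
  j = 0: C(12,0)·(1)^0 = 1·1 = 1.
  j = 1: C(12,1)·(1)^1 = 12·1 = 12.
  j = 2: C(12,2)·(1)^2 = 66·1 = 66.
  V_q(n, t) = 1 + 12 + 66 = 79.
Step 2: q^n = 2^12 = 4096.
Step 3: Hamming bound ⌊q^n / V_q(n,t)⌋ = ⌊4096/79⌋ = 51.
Step 4: Compare |C| = 66 to 51: violated.
The claimed |C| lies above the Hamming bound, so no 2-ary code of length 12 with d ≥ 5 can have 66 codewords.


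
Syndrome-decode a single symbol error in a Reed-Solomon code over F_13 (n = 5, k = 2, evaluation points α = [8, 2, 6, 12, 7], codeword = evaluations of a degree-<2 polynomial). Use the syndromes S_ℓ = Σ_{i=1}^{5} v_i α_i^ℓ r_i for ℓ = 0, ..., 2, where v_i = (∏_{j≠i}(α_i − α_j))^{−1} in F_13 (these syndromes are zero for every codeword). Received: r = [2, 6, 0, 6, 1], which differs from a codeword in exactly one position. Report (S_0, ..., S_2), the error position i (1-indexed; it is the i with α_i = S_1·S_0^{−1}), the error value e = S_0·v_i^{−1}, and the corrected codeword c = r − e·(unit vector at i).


S = (9, 5, 10), error at position 2, error magnitude e = 10, c = [2, 9, 0, 6, 1].

Step 1: column multipliers v_i = (∏_{j≠i}(α_i − α_j))^{−1} mod 13.
  i = 1 (α = 8): (8−2)(8−6)(8−12)(8−7) = 6·2·(−4)·1 = −48 ≡ 4, so v_1 = 4^{−1} = 10 (mod 13).
  i = 2 (α = 2): (2−8)(2−6)(2−12)(2−7) = (−6)·(−4)·(−10)·(−5) = 1200 ≡ 4, so v_2 = 4^{−1} = 10 (mod 13).
  i = 3 (α = 6): (6−8)(6−2)(6−12)(6−7) = (−2)·4·(−6)·(−1) = −48 ≡ 4, so v_3 = 4^{−1} = 10 (mod 13).
  i = 4 (α = 12): (12−8)(12−2)(12−6)(12−7) = 4·10·6·5 = 1200 ≡ 4, so v_4 = 4^{−1} = 10 (mod 13).
  i = 5 (α = 7): (7−8)(7−2)(7−6)(7−12) = (−1)·5·1·(−5) = 25 ≡ 12, so v_5 = 12^{−1} = 12 (mod 13).
  v = [10, 10, 10, 10, 12].
Step 2: syndromes of r = [2, 6, 0, 6, 1] (all sums mod 13).
  S_0 = Σ v_i r_i = 10·2 + 10·6 + 10·0 + 10·6 + 12·1 = 152 ≡ 9.
  S_1 = Σ v_i α_i r_i = 10·8·2 + 10·2·6 + 10·6·0 + 10·12·6 + 12·7·1 = 1084 ≡ 5.
  α_i^2 mod 13 = [12, 4, 10, 1, 10].
  S_2 = Σ v_i α_i^2 r_i = 10·12·2 + 10·4·6 + 10·10·0 + 10·1·6 + 12·10·1 = 660 ≡ 10.
  S = (9, 5, 10) ≠ 0, so r is not a codeword (an error is present).
Step 3: locate the error. For a single error e at position i, S_ℓ = v_i·e·α_i^ℓ, so α_err = S_1/S_0.
  S_0^{−1} = 9^{−1} = 3 (mod 13), so α_err = 5·3 = 15 ≡ 2 = α_2. Error position i = 2.
  Consistency check: S_2/S_1 = 10·8 = 80 ≡ 2 = α_err ✓ (single-error assumption holds).
Step 4: error magnitude e = S_0/v_2 = S_0·∏_{j≠2}(α_2 − α_j) = 9·4 = 36 ≡ 10 (mod 13).
Step 5: correct position 2: c_2 = r_2 − e = 6 − 10 ≡ 9 (mod 13). Hence c = [2, 9, 0, 6, 1].
  Check: interpolating c through the α_i gives m(x) = 7 + 1·x (degree < 2) with m(α_i) = c_i for every i, so c is indeed a codeword.


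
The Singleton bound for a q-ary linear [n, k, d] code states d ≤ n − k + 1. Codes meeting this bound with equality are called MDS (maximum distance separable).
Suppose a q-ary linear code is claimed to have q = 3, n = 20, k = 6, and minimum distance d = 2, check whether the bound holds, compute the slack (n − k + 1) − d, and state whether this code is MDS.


Singleton RHS = n − k + 1 = 15, slack = 13, bound satisfied, not MDS.

Singleton bound: d ≤ n − k + 1.
Here n = 20, k = 6, so n − k + 1 = 15.
Given d = 2, check d ≤ 15: YES.
Slack = (n − k + 1) − d = 13.
The code is NOT MDS (slack = 13 > 0).
Description: the claimed parameters are [20, 6, 2]_3; such a code would be non-MDS.


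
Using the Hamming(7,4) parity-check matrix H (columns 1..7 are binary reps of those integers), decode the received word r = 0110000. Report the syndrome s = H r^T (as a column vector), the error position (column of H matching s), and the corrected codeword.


s = (0, 0, 1)^T, error position = 1, corrected codeword c = 1110000

Compute s = H r^T mod 2 one row at a time:
  s_1 = 0 + 0 + 0 + 0 = 0 ≡ 0 (mod 2).
  s_2 = 1 + 1 + 0 + 0 = 2 ≡ 0 (mod 2).
  s_3 = 0 + 1 + 0 + 0 = 1 ≡ 1 (mod 2).
s = (0, 0, 1)^T — this equals column 1 of H (binary 001), so error is at position 1.
Correct: flip bit 1 of r = 0110000 to get c = 1110000.


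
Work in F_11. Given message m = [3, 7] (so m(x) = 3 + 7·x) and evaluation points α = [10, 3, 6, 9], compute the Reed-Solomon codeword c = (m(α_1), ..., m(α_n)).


c = [7, 2, 1, 0]

Message polynomial: m(x) = 3 + 7·x (mod 11).
For each evaluation point α_i, compute m(α_i) mod 11:
  α_1 = 10: Horner steps 7 → 7, so m(10) = 7.
  α_2 = 3: Horner steps 7 → 2, so m(3) = 2.
  α_3 = 6: Horner steps 7 → 1, so m(6) = 1.
  α_4 = 9: Horner steps 7 → 0, so m(9) = 0.
Codeword c = [7, 2, 1, 0] ∈ F_11^4.


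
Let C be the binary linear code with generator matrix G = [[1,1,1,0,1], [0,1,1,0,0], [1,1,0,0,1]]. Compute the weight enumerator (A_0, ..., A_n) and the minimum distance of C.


Weight distribution: A_0 = 1, A_1 = 2, A_2 = 2, A_3 = 2, A_4 = 1. Minimum distance d = 1.

Enumerate all 2^3 = 8 messages m ∈ F_2^3.
For each, compute codeword c = mG in F_2^5, then tally its weight.
  m = 000 → c = 00000, weight = 0.
  m = 100 → c = 11101, weight = 4.
  m = 010 → c = 01100, weight = 2.
  m = 110 → c = 10001, weight = 2.
  m = 001 → c = 11001, weight = 3.
  m = 101 → c = 00100, weight = 1.
  m = 011 → c = 10101, weight = 3.
  m = 111 → c = 01000, weight = 1.
Tally weights:
  weight 0: 1 codewords.
  weight 1: 2 codewords.
  weight 2: 2 codewords.
  weight 3: 2 codewords.
  weight 4: 1 codewords.
Minimum distance d = smallest w > 0 with A_w > 0 = 1.
Sanity: Σ A_w = 8 = 2^3 = 8 ✓.


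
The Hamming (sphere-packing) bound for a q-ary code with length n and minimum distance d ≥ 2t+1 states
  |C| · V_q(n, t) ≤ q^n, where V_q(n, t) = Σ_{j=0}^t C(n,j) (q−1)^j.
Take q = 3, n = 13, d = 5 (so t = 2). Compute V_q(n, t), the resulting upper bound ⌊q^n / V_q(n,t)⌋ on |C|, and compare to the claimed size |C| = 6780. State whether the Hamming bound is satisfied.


V_q(n, t) = 339, q^n = 1594323, Hamming bound = 4703, |C| = 6780 > bound (violated).

Step 1: Compute V_q(n, t) = Σ_{j=0}^2 C(n, j) (q−1)^j.
  j = 0: C(13,0)·(2)^0 = 1·1 = 1.
  j = 1: C(13,1)·(2)^1 = 13·2 = 26.
  j = 2: C(13,2)·(2)^2 = 78·4 = 312.
  V_q(n, t) = 1 + 26 + 312 = 339.
Step 2: q^n = 3^13 = 1594323.
Step 3: Hamming bound ⌊q^n / V_q(n,t)⌋ = ⌊1594323/339⌋ = 4703.
Step 4: Compare |C| = 6780 to 4703: violated.
The claimed |C| lies above the Hamming bound, so no 3-ary code of length 13 with d ≥ 5 can have 6780 codewords.


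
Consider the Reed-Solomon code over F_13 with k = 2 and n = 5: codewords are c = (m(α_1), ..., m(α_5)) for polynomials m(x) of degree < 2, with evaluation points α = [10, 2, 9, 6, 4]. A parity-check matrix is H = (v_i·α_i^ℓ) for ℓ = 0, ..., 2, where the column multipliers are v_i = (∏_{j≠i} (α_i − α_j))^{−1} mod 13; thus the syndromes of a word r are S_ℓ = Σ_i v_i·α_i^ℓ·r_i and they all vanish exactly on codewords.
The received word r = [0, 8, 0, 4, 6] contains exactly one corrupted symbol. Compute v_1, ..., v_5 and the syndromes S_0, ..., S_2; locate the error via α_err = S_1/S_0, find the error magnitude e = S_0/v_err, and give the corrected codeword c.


S = (1, 9, 3), error at position 3, error magnitude e = 12, c = [0, 8, 1, 4, 6].

Step 1: column multipliers v_i = (∏_{j≠i}(α_i − α_j))^{−1} mod 13.
  i = 1 (α = 10): (10−2)(10−9)(10−6)(10−4) = 8·1·4·6 = 192 ≡ 10, so v_1 = 10^{−1} = 4 (mod 13).
  i = 2 (α = 2): (2−10)(2−9)(2−6)(2−4) = (−8)·(−7)·(−4)·(−2) = 448 ≡ 6, so v_2 = 6^{−1} = 11 (mod 13).
  i = 3 (α = 9): (9−10)(9−2)(9−6)(9−4) = (−1)·7·3·5 = −105 ≡ 12, so v_3 = 12^{−1} = 12 (mod 13).
  i = 4 (α = 6): (6−10)(6−2)(6−9)(6−4) = (−4)·4·(−3)·2 = 96 ≡ 5, so v_4 = 5^{−1} = 8 (mod 13).
  i = 5 (α = 4): (4−10)(4−2)(4−9)(4−6) = (−6)·2·(−5)·(−2) = −120 ≡ 10, so v_5 = 10^{−1} = 4 (mod 13).
  v = [4, 11, 12, 8, 4].
Step 2: syndromes of r = [0, 8, 0, 4, 6] (all sums mod 13).
  S_0 = Σ v_i r_i = 4·0 + 11·8 + 12·0 + 8·4 + 4·6 = 144 ≡ 1.
  S_1 = Σ v_i α_i r_i = 4·10·0 + 11·2·8 + 12·9·0 + 8·6·4 + 4·4·6 = 464 ≡ 9.
  α_i^2 mod 13 = [9, 4, 3, 10, 3].
  S_2 = Σ v_i α_i^2 r_i = 4·9·0 + 11·4·8 + 12·3·0 + 8·10·4 + 4·3·6 = 744 ≡ 3.
  S = (1, 9, 3) ≠ 0, so r is not a codeword (an error is present).
Step 3: locate the error. For a single error e at position i, S_ℓ = v_i·e·α_i^ℓ, so α_err = S_1/S_0.
  S_0^{−1} = 1^{−1} = 1 (mod 13), so α_err = 9·1 = 9 ≡ 9 = α_3. Error position i = 3.
  Consistency check: S_2/S_1 = 3·3 = 9 ≡ 9 = α_err ✓ (single-error assumption holds).
Step 4: error magnitude e = S_0/v_3 = S_0·∏_{j≠3}(α_3 − α_j) = 1·12 = 12 ≡ 12 (mod 13).
Step 5: correct position 3: c_3 = r_3 − e = 0 − 12 ≡ 1 (mod 13). Hence c = [0, 8, 1, 4, 6].
  Check: interpolating c through the α_i gives m(x) = 10 + 12·x (degree < 2) with m(α_i) = c_i for every i, so c is indeed a codeword.


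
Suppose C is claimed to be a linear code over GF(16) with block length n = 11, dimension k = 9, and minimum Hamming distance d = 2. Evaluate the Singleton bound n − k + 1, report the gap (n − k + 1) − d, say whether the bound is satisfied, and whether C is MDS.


Singleton RHS = n − k + 1 = 3, slack = 1, bound satisfied, not MDS.

Singleton bound: d ≤ n − k + 1.
Here n = 11, k = 9, so n − k + 1 = 3.
Given d = 2, check d ≤ 3: YES.
Slack = (n − k + 1) − d = 1.
The code is NOT MDS (slack = 1 > 0).
Description: the claimed parameters are [11, 9, 2]_16; such a code would be non-MDS.


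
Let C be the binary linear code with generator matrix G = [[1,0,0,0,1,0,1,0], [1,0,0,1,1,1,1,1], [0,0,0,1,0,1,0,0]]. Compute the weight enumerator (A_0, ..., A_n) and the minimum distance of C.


Weight distribution: A_0 = 1, A_1 = 1, A_2 = 1, A_3 = 2, A_4 = 1, A_5 = 1, A_6 = 1. Minimum distance d = 1.

Enumerate all 2^3 = 8 messages m ∈ F_2^3.
For each, compute codeword c = mG in F_2^8, then tally its weight.
  m = 000 → c = 00000000, weight = 0.
  m = 100 → c = 10001010, weight = 3.
  m = 010 → c = 10011111, weight = 6.
  m = 110 → c = 00010101, weight = 3.
  m = 001 → c = 00010100, weight = 2.
  m = 101 → c = 10011110, weight = 5.
  m = 011 → c = 10001011, weight = 4.
  m = 111 → c = 00000001, weight = 1.
Tally weights:
  weight 0: 1 codewords.
  weight 1: 1 codewords.
  weight 2: 1 codewords.
  weight 3: 2 codewords.
  weight 4: 1 codewords.
  weight 5: 1 codewords.
  weight 6: 1 codewords.
Minimum distance d = smallest w > 0 with A_w > 0 = 1.
Sanity: Σ A_w = 8 = 2^3 = 8 ✓.


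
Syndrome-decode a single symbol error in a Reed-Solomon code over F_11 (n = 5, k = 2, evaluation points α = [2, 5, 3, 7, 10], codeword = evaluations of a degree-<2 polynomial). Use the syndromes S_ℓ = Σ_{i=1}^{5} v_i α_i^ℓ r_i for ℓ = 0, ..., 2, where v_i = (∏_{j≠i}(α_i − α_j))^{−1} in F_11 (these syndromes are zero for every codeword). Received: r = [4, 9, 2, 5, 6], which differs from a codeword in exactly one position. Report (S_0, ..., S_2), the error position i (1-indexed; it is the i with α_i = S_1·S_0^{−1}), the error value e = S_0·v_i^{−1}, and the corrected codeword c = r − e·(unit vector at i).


S = (10, 1, 10), error at position 5, error magnitude e = 7, c = [4, 9, 2, 5, 10].

Step 1: column multipliers v_i = (∏_{j≠i}(α_i − α_j))^{−1} mod 11.
  i = 1 (α = 2): (2−5)(2−3)(2−7)(2−10) = (−3)·(−1)·(−5)·(−8) = 120 ≡ 10, so v_1 = 10^{−1} = 10 (mod 11).
  i = 2 (α = 5): (5−2)(5−3)(5−7)(5−10) = 3·2·(−2)·(−5) = 60 ≡ 5, so v_2 = 5^{−1} = 9 (mod 11).
  i = 3 (α = 3): (3−2)(3−5)(3−7)(3−10) = 1·(−2)·(−4)·(−7) = −56 ≡ 10, so v_3 = 10^{−1} = 10 (mod 11).
  i = 4 (α = 7): (7−2)(7−5)(7−3)(7−10) = 5·2·4·(−3) = −120 ≡ 1, so v_4 = 1^{−1} = 1 (mod 11).
  i = 5 (α = 10): (10−2)(10−5)(10−3)(10−7) = 8·5·7·3 = 840 ≡ 4, so v_5 = 4^{−1} = 3 (mod 11).
  v = [10, 9, 10, 1, 3].
Step 2: syndromes of r = [4, 9, 2, 5, 6] (all sums mod 11).
  S_0 = Σ v_i r_i = 10·4 + 9·9 + 10·2 + 1·5 + 3·6 = 164 ≡ 10.
  S_1 = Σ v_i α_i r_i = 10·2·4 + 9·5·9 + 10·3·2 + 1·7·5 + 3·10·6 = 760 ≡ 1.
  α_i^2 mod 11 = [4, 3, 9, 5, 1].
  S_2 = Σ v_i α_i^2 r_i = 10·4·4 + 9·3·9 + 10·9·2 + 1·5·5 + 3·1·6 = 626 ≡ 10.
  S = (10, 1, 10) ≠ 0, so r is not a codeword (an error is present).
Step 3: locate the error. For a single error e at position i, S_ℓ = v_i·e·α_i^ℓ, so α_err = S_1/S_0.
  S_0^{−1} = 10^{−1} = 10 (mod 11), so α_err = 1·10 = 10 ≡ 10 = α_5. Error position i = 5.
  Consistency check: S_2/S_1 = 10·1 = 10 ≡ 10 = α_err ✓ (single-error assumption holds).
Step 4: error magnitude e = S_0/v_5 = S_0·∏_{j≠5}(α_5 − α_j) = 10·4 = 40 ≡ 7 (mod 11).
Step 5: correct position 5: c_5 = r_5 − e = 6 − 7 ≡ 10 (mod 11). Hence c = [4, 9, 2, 5, 10].
  Check: interpolating c through the α_i gives m(x) = 8 + 9·x (degree < 2) with m(α_i) = c_i for every i, so c is indeed a codeword.


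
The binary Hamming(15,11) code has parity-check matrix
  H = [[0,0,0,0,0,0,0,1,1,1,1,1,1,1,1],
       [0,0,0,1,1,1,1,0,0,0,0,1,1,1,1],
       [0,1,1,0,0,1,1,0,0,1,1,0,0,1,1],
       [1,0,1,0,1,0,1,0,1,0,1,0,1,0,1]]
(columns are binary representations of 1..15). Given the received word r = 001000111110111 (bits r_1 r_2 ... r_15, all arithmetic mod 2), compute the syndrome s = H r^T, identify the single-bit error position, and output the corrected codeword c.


s = (1, 0, 0, 0)^T, error position = 8, corrected codeword c = 001000101110111

Compute s = H r^T mod 2 one row at a time:
  s_1 = 1 + 1 + 1 + 1 + 0 + 1 + 1 + 1 = 7 ≡ 1 (mod 2).
  s_2 = 0 + 0 + 0 + 1 + 0 + 1 + 1 + 1 = 4 ≡ 0 (mod 2).
  s_3 = 0 + 1 + 0 + 1 + 1 + 1 + 1 + 1 = 6 ≡ 0 (mod 2).
  s_4 = 0 + 1 + 0 + 1 + 1 + 1 + 1 + 1 = 6 ≡ 0 (mod 2).
s = (1, 0, 0, 0)^T — this equals column 8 of H (binary 1000), so error is at position 8.
Correct: flip bit 8 of r = 001000111110111 to get c = 001000101110111.


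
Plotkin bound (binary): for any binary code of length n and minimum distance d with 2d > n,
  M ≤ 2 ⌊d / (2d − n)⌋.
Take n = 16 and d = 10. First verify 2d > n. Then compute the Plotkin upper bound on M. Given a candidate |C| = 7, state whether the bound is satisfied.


Plotkin bound M ≤ 4; given |C| = 7 > bound (violated).

Check applicability: 2d = 20, n = 16.
2d − n = 4 > 0, so Plotkin applies.
Compute d/(2d−n) = 10/4 ≈ 2.5000.
⌊d/(2d−n)⌋ = 2.
Plotkin bound: M ≤ 2·2 = 4.
Given |C| = 7, check: VIOLATED.
This |C| is above the Plotkin bound, so no binary code with n = 16, d = 10 and 7 codewords exists.


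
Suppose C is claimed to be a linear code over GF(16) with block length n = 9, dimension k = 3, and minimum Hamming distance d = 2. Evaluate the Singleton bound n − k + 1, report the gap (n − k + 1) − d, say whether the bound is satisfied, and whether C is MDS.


Singleton RHS = n − k + 1 = 7, slack = 5, bound satisfied, not MDS.

Singleton bound: d ≤ n − k + 1.
Here n = 9, k = 3, so n − k + 1 = 7.
Given d = 2, check d ≤ 7: YES.
Slack = (n − k + 1) − d = 5.
The code is NOT MDS (slack = 5 > 0).
Description: the claimed parameters are [9, 3, 2]_16; such a code would be non-MDS.


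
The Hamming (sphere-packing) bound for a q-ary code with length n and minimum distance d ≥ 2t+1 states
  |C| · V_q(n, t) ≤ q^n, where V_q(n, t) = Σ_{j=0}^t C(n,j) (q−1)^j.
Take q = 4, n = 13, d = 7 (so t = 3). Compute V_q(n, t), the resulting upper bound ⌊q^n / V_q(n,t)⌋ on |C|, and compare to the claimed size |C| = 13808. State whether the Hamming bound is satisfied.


V_q(n, t) = 8464, q^n = 67108864, Hamming bound = 7928, |C| = 13808 > bound (violated).

Step 1: Compute V_q(n, t) = Σ_{j=0}^3 C(n, j) (q−1)^j.
  j = 0: C(13,0)·(3)^0 = 1·1 = 1.
  j = 1: C(13,1)·(3)^1 = 13·3 = 39.
  j = 2: C(13,2)·(3)^2 = 78·9 = 702.
  j = 3: C(13,3)·(3)^3 = 286·27 = 7722.
  V_q(n, t) = 1 + 39 + 702 + 7722 = 8464.
Step 2: q^n = 4^13 = 67108864.
Step 3: Hamming bound ⌊q^n / V_q(n,t)⌋ = ⌊67108864/8464⌋ = 7928.
Step 4: Compare |C| = 13808 to 7928: violated.
The claimed |C| lies above the Hamming bound, so no 4-ary code of length 13 with d ≥ 7 can have 13808 codewords.


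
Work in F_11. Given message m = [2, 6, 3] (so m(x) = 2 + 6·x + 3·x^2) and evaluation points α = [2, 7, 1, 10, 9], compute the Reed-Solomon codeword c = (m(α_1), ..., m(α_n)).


c = [4, 4, 0, 10, 2]

Message polynomial: m(x) = 2 + 6·x + 3·x^2 (mod 11).
For each evaluation point α_i, compute m(α_i) mod 11:
  α_1 = 2: Horner steps 3 → 1 → 4, so m(2) = 4.
  α_2 = 7: Horner steps 3 → 5 → 4, so m(7) = 4.
  α_3 = 1: Horner steps 3 → 9 → 0, so m(1) = 0.
  α_4 = 10: Horner steps 3 → 3 → 10, so m(10) = 10.
  α_5 = 9: Horner steps 3 → 0 → 2, so m(9) = 2.
Codeword c = [4, 4, 0, 10, 2] ∈ F_11^5.


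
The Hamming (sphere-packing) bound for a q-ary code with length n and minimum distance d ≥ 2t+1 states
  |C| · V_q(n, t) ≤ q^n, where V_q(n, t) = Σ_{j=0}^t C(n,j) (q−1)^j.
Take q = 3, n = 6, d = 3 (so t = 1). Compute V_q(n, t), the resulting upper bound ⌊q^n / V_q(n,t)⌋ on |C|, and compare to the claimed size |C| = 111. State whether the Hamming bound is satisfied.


V_q(n, t) = 13, q^n = 729, Hamming bound = 56, |C| = 111 > bound (violated).

Step 1: Compute V_q(n, t) = Σ_{j=0}^1 C(n, j) (q−1)^j.
  j = 0: C(6,0)·(2)^0 = 1·1 = 1.
  j = 1: C(6,1)·(2)^1 = 6·2 = 12.
  V_q(n, t) = 1 + 12 = 13.
Step 2: q^n = 3^6 = 729.
Step 3: Hamming bound ⌊q^n / V_q(n,t)⌋ = ⌊729/13⌋ = 56.
Step 4: Compare |C| = 111 to 56: violated.
The claimed |C| lies above the Hamming bound, so no 3-ary code of length 6 with d ≥ 3 can have 111 codewords.


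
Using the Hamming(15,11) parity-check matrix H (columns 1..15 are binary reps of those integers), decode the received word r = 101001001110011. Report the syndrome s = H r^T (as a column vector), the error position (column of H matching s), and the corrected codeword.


s = (1, 1, 0, 1)^T, error position = 13, corrected codeword c = 101001001110111

Compute s = H r^T mod 2 one row at a time:
  s_1 = 0 + 1 + 1 + 1 + 0 + 0 + 1 + 1 = 5 ≡ 1 (mod 2).
  s_2 = 0 + 0 + 1 + 0 + 0 + 0 + 1 + 1 = 3 ≡ 1 (mod 2).
  s_3 = 0 + 1 + 1 + 0 + 1 + 1 + 1 + 1 = 6 ≡ 0 (mod 2).
  s_4 = 1 + 1 + 0 + 0 + 1 + 1 + 0 + 1 = 5 ≡ 1 (mod 2).
s = (1, 1, 0, 1)^T — this equals column 13 of H (binary 1101), so error is at position 13.
Correct: flip bit 13 of r = 101001001110011 to get c = 101001001110111.


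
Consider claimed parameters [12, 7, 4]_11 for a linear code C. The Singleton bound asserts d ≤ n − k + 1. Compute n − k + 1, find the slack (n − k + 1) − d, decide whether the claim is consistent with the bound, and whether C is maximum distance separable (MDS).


Singleton RHS = n − k + 1 = 6, slack = 2, bound satisfied, not MDS.

Singleton bound: d ≤ n − k + 1.
Here n = 12, k = 7, so n − k + 1 = 6.
Given d = 4, check d ≤ 6: YES.
Slack = (n − k + 1) − d = 2.
The code is NOT MDS (slack = 2 > 0).
Description: the claimed parameters are [12, 7, 4]_11; such a code would be non-MDS.


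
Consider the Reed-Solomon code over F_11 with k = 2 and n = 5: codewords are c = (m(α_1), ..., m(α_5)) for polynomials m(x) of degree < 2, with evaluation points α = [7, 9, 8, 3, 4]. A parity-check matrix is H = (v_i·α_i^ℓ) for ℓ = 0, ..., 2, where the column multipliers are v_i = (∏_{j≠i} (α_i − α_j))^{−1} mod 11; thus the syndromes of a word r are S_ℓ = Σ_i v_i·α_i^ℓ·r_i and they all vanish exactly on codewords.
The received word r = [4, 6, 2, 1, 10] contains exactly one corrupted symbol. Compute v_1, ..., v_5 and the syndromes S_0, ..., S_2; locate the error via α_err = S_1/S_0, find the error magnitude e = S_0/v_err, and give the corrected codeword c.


S = (10, 2, 7), error at position 2, error magnitude e = 6, c = [4, 0, 2, 1, 10].

Step 1: column multipliers v_i = (∏_{j≠i}(α_i − α_j))^{−1} mod 11.
  i = 1 (α = 7): (7−9)(7−8)(7−3)(7−4) = (−2)·(−1)·4·3 = 24 ≡ 2, so v_1 = 2^{−1} = 6 (mod 11).
  i = 2 (α = 9): (9−7)(9−8)(9−3)(9−4) = 2·1·6·5 = 60 ≡ 5, so v_2 = 5^{−1} = 9 (mod 11).
  i = 3 (α = 8): (8−7)(8−9)(8−3)(8−4) = 1·(−1)·5·4 = −20 ≡ 2, so v_3 = 2^{−1} = 6 (mod 11).
  i = 4 (α = 3): (3−7)(3−9)(3−8)(3−4) = (−4)·(−6)·(−5)·(−1) = 120 ≡ 10, so v_4 = 10^{−1} = 10 (mod 11).
  i = 5 (α = 4): (4−7)(4−9)(4−8)(4−3) = (−3)·(−5)·(−4)·1 = −60 ≡ 6, so v_5 = 6^{−1} = 2 (mod 11).
  v = [6, 9, 6, 10, 2].
Step 2: syndromes of r = [4, 6, 2, 1, 10] (all sums mod 11).
  S_0 = Σ v_i r_i = 6·4 + 9·6 + 6·2 + 10·1 + 2·10 = 120 ≡ 10.
  S_1 = Σ v_i α_i r_i = 6·7·4 + 9·9·6 + 6·8·2 + 10·3·1 + 2·4·10 = 860 ≡ 2.
  α_i^2 mod 11 = [5, 4, 9, 9, 5].
  S_2 = Σ v_i α_i^2 r_i = 6·5·4 + 9·4·6 + 6·9·2 + 10·9·1 + 2·5·10 = 634 ≡ 7.
  S = (10, 2, 7) ≠ 0, so r is not a codeword (an error is present).
Step 3: locate the error. For a single error e at position i, S_ℓ = v_i·e·α_i^ℓ, so α_err = S_1/S_0.
  S_0^{−1} = 10^{−1} = 10 (mod 11), so α_err = 2·10 = 20 ≡ 9 = α_2. Error position i = 2.
  Consistency check: S_2/S_1 = 7·6 = 42 ≡ 9 = α_err ✓ (single-error assumption holds).
Step 4: error magnitude e = S_0/v_2 = S_0·∏_{j≠2}(α_2 − α_j) = 10·5 = 50 ≡ 6 (mod 11).
Step 5: correct position 2: c_2 = r_2 − e = 6 − 6 ≡ 0 (mod 11). Hence c = [4, 0, 2, 1, 10].
  Check: interpolating c through the α_i gives m(x) = 7 + 9·x (degree < 2) with m(α_i) = c_i for every i, so c is indeed a codeword.


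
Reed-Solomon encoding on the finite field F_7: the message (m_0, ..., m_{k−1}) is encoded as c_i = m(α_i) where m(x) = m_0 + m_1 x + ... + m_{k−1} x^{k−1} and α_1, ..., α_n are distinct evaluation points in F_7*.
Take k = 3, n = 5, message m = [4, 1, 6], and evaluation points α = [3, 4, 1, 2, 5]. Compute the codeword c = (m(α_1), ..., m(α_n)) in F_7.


c = [5, 6, 4, 2, 5]

Message polynomial: m(x) = 4 + 1·x + 6·x^2 (mod 7).
For each evaluation point α_i, compute m(α_i) mod 7:
  α_1 = 3: Horner steps 6 → 5 → 5, so m(3) = 5.
  α_2 = 4: Horner steps 6 → 4 → 6, so m(4) = 6.
  α_3 = 1: Horner steps 6 → 0 → 4, so m(1) = 4.
  α_4 = 2: Horner steps 6 → 6 → 2, so m(2) = 2.
  α_5 = 5: Horner steps 6 → 3 → 5, so m(5) = 5.
Codeword c = [5, 6, 4, 2, 5] ∈ F_7^5.


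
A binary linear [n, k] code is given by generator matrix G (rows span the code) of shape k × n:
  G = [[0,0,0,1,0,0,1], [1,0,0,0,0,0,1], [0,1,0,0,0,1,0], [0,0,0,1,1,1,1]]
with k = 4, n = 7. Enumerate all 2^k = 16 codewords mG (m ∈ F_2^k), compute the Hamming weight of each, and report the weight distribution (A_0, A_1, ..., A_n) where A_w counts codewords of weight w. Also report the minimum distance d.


Weight distribution: A_0 = 1, A_2 = 6, A_4 = 9. Minimum distance d = 2.

Enumerate all 2^4 = 16 messages m ∈ F_2^4.
For each, compute codeword c = mG in F_2^7, then tally its weight.
  m = 0000 → c = 0000000, weight = 0.
  m = 1000 → c = 0001001, weight = 2.
  m = 0100 → c = 1000001, weight = 2.
  m = 1100 → c = 1001000, weight = 2.
  m = 0010 → c = 0100010, weight = 2.
  m = 1010 → c = 0101011, weight = 4.
  m = 0110 → c = 1100011, weight = 4.
  m = 1110 → c = 1101010, weight = 4.
  m = 0001 → c = 0001111, weight = 4.
  m = 1001 → c = 0000110, weight = 2.
  m = 0101 → c = 1001110, weight = 4.
  m = 1101 → c = 1000111, weight = 4.
  m = 0011 → c = 0101101, weight = 4.
  m = 1011 → c = 0100100, weight = 2.
  m = 0111 → c = 1101100, weight = 4.
  m = 1111 → c = 1100101, weight = 4.
Tally weights:
  weight 0: 1 codewords.
  weight 2: 6 codewords.
  weight 4: 9 codewords.
Minimum distance d = smallest w > 0 with A_w > 0 = 2.
Sanity: Σ A_w = 16 = 2^4 = 16 ✓.


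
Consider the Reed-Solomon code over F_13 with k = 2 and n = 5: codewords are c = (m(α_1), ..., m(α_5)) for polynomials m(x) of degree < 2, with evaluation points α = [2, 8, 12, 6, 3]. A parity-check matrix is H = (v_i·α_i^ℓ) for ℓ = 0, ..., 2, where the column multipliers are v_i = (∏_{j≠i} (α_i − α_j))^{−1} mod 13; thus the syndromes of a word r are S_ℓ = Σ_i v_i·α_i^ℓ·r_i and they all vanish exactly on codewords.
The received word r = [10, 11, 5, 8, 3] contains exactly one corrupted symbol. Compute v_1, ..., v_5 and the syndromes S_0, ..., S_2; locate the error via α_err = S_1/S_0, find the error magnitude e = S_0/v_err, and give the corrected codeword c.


S = (8, 12, 5), error at position 2, error magnitude e = 4, c = [10, 7, 5, 8, 3].

Step 1: column multipliers v_i = (∏_{j≠i}(α_i − α_j))^{−1} mod 13.
  i = 1 (α = 2): (2−8)(2−12)(2−6)(2−3) = (−6)·(−10)·(−4)·(−1) = 240 ≡ 6, so v_1 = 6^{−1} = 11 (mod 13).
  i = 2 (α = 8): (8−2)(8−12)(8−6)(8−3) = 6·(−4)·2·5 = −240 ≡ 7, so v_2 = 7^{−1} = 2 (mod 13).
  i = 3 (α = 12): (12−2)(12−8)(12−6)(12−3) = 10·4·6·9 = 2160 ≡ 2, so v_3 = 2^{−1} = 7 (mod 13).
  i = 4 (α = 6): (6−2)(6−8)(6−12)(6−3) = 4·(−2)·(−6)·3 = 144 ≡ 1, so v_4 = 1^{−1} = 1 (mod 13).
  i = 5 (α = 3): (3−2)(3−8)(3−12)(3−6) = 1·(−5)·(−9)·(−3) = −135 ≡ 8, so v_5 = 8^{−1} = 5 (mod 13).
  v = [11, 2, 7, 1, 5].
Step 2: syndromes of r = [10, 11, 5, 8, 3] (all sums mod 13).
  S_0 = Σ v_i r_i = 11·10 + 2·11 + 7·5 + 1·8 + 5·3 = 190 ≡ 8.
  S_1 = Σ v_i α_i r_i = 11·2·10 + 2·8·11 + 7·12·5 + 1·6·8 + 5·3·3 = 909 ≡ 12.
  α_i^2 mod 13 = [4, 12, 1, 10, 9].
  S_2 = Σ v_i α_i^2 r_i = 11·4·10 + 2·12·11 + 7·1·5 + 1·10·8 + 5·9·3 = 954 ≡ 5.
  S = (8, 12, 5) ≠ 0, so r is not a codeword (an error is present).
Step 3: locate the error. For a single error e at position i, S_ℓ = v_i·e·α_i^ℓ, so α_err = S_1/S_0.
  S_0^{−1} = 8^{−1} = 5 (mod 13), so α_err = 12·5 = 60 ≡ 8 = α_2. Error position i = 2.
  Consistency check: S_2/S_1 = 5·12 = 60 ≡ 8 = α_err ✓ (single-error assumption holds).
Step 4: error magnitude e = S_0/v_2 = S_0·∏_{j≠2}(α_2 − α_j) = 8·7 = 56 ≡ 4 (mod 13).
Step 5: correct position 2: c_2 = r_2 − e = 11 − 4 ≡ 7 (mod 13). Hence c = [10, 7, 5, 8, 3].
  Check: interpolating c through the α_i gives m(x) = 11 + 6·x (degree < 2) with m(α_i) = c_i for every i, so c is indeed a codeword.


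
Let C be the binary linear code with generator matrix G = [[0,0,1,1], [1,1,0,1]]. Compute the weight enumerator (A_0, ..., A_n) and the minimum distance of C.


Weight distribution: A_0 = 1, A_2 = 1, A_3 = 2. Minimum distance d = 2.

Enumerate all 2^2 = 4 messages m ∈ F_2^2.
For each, compute codeword c = mG in F_2^4, then tally its weight.
  m = 00 → c = 0000, weight = 0.
  m = 10 → c = 0011, weight = 2.
  m = 01 → c = 1101, weight = 3.
  m = 11 → c = 1110, weight = 3.
Tally weights:
  weight 0: 1 codewords.
  weight 2: 1 codewords.
  weight 3: 2 codewords.
Minimum distance d = smallest w > 0 with A_w > 0 = 2.
Sanity: Σ A_w = 4 = 2^2 = 4 ✓.


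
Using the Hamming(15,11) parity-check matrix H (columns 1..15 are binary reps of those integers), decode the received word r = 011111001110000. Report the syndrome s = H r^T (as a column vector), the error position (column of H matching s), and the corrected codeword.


s = (1, 1, 1, 0)^T, error position = 14, corrected codeword c = 011111001110010

Compute s = H r^T mod 2 one row at a time:
  s_1 = 0 + 1 + 1 + 1 + 0 + 0 + 0 + 0 = 3 ≡ 1 (mod 2).
  s_2 = 1 + 1 + 1 + 0 + 0 + 0 + 0 + 0 = 3 ≡ 1 (mod 2).
  s_3 = 1 + 1 + 1 + 0 + 1 + 1 + 0 + 0 = 5 ≡ 1 (mod 2).
  s_4 = 0 + 1 + 1 + 0 + 1 + 1 + 0 + 0 = 4 ≡ 0 (mod 2).
s = (1, 1, 1, 0)^T — this equals column 14 of H (binary 1110), so error is at position 14.
Correct: flip bit 14 of r = 011111001110000 to get c = 011111001110010.
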